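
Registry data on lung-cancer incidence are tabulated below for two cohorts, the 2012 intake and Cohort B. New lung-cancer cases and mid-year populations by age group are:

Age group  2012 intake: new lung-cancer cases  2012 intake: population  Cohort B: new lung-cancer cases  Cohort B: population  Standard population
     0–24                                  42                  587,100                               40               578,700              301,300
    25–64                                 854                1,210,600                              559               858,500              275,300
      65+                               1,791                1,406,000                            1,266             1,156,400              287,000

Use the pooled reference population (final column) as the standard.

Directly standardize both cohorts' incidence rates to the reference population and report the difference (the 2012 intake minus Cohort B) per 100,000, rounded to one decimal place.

Age-specific rates per 100,000 for the 2012 intake: 7.15, 70.54, 127.38.
For Cohort B: 6.91, 65.11, 109.48.
Standard total = 863,600; weights = 0.3489, 0.3188, 0.3323.
The 2012 intake: 0.3489×7.15 + 0.3188×70.54 + 0.3323×127.38 = 67.3169 per 100,000.
Cohort B: 0.3489×6.91 + 0.3188×65.11 + 0.3323×109.48 = 59.5513 per 100,000.
Difference = 67.3169 − 59.5513 = 7.7657.

7.8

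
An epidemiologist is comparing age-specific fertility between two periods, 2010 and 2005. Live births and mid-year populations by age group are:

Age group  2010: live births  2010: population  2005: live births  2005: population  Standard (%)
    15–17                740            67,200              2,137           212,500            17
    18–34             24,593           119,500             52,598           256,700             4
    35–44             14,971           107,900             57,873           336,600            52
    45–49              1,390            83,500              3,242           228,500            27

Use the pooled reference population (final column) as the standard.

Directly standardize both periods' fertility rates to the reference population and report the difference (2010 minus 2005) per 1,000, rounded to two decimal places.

Age-specific rates per 1,000 for 2010: 11.012, 205.799, 138.749, 16.647.
For 2005: 10.056, 204.901, 171.934, 14.188.
Standard weights: 0.17, 0.04, 0.52, 0.27.
2010: 0.1700×11.012 + 0.0400×205.799 + 0.5200×138.749 + 0.2700×16.647 = 86.7480 per 1,000.
2005: 0.1700×10.056 + 0.0400×204.901 + 0.5200×171.934 + 0.2700×14.188 = 103.1421 per 1,000.
Difference = 86.7480 − 103.1421 = -16.3941.

-16.39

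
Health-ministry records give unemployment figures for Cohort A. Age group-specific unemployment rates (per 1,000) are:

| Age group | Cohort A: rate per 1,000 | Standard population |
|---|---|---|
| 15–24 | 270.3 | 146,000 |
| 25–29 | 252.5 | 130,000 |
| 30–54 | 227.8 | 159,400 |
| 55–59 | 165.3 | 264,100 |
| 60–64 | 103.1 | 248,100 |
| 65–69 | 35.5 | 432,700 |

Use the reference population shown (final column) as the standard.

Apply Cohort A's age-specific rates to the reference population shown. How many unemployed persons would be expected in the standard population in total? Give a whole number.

193196

Expected unemployed persons = Σ (standard pop × age-specific rate ÷ 1,000)
= 146,000×270.3/1,000 + 130,000×252.5/1,000 + 159,400×227.8/1,000 + 264,100×165.3/1,000 + 248,100×103.1/1,000 + 432,700×35.5/1,000
= 39463.80 + 32825.00 + 36311.32 + 43655.73 + 25579.11 + 15360.85 = 193195.81.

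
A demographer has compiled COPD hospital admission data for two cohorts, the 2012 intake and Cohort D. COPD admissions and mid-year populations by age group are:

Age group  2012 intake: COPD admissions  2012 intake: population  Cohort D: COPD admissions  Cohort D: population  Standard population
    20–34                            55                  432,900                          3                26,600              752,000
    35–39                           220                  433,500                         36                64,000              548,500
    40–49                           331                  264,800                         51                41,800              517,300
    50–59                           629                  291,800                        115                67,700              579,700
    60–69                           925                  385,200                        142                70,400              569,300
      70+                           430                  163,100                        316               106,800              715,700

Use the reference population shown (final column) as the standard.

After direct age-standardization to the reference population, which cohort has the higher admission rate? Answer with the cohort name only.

Age-specific rates per 10,000 for the 2012 intake: 1.27, 5.07, 12.50, 21.56, 24.01, 26.36.
For Cohort D: 1.13, 5.62, 12.20, 16.99, 20.17, 29.59.
Standard total = 3,682,500; weights = 0.2042, 0.1489, 0.1405, 0.1574, 0.1546, 0.1944.
The 2012 intake: 0.2042×1.27 + 0.1489×5.07 + 0.1405×12.50 + 0.1574×21.56 + 0.1546×24.01 + 0.1944×26.36 = 15.0009 per 10,000.
Cohort D: 0.2042×1.13 + 0.1489×5.62 + 0.1405×12.20 + 0.1574×16.99 + 0.1546×20.17 + 0.1944×29.59 = 14.3249 per 10,000.
The crude rates (13.14 vs 17.57) would put Cohort D higher, but that reflects its age composition; once standardized to a common age structure, the 2012 intake has the higher underlying rate.

2012 intake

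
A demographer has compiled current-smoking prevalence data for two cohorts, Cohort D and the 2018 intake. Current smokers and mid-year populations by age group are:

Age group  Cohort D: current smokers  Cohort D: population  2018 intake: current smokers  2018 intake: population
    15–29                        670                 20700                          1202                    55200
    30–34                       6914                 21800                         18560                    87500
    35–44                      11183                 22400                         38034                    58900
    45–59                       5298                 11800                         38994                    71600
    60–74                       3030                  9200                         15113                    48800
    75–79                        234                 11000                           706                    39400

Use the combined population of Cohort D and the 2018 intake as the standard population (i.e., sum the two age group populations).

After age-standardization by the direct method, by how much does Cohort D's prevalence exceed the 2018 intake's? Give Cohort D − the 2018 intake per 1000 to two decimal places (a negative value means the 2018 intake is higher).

-13.73

Age-specific rates per 1000 for Cohort D: 32.367, 317.156, 499.241, 448.983, 329.348, 21.273.
For the 2018 intake: 21.775, 212.114, 645.739, 544.609, 309.693, 17.919.
Combined standard total = 458300; weights = 0.1656, 0.2385, 0.1774, 0.1820, 0.1266, 0.1100.
Cohort D: 0.1656×32.367 + 0.2385×317.156 + 0.1774×499.241 + 0.1820×448.983 + 0.1266×329.348 + 0.1100×21.273 = 295.2861 per 1000.
The 2018 intake: 0.1656×21.775 + 0.2385×212.114 + 0.1774×645.739 + 0.1820×544.609 + 0.1266×309.693 + 0.1100×17.919 = 309.0139 per 1000.
Difference = 295.2861 − 309.0139 = -13.7278.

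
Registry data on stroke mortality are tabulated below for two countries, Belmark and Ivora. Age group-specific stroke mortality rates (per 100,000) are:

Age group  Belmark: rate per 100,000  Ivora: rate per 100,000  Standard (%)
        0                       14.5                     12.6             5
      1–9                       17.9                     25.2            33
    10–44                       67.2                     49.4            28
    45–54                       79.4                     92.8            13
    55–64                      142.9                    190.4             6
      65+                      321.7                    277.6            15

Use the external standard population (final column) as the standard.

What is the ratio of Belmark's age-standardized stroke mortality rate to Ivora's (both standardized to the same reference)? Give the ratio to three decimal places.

1.053

Standard weights: 0.05, 0.33, 0.28, 0.13, 0.06, 0.15.
Belmark: 0.0500×14.5 + 0.3300×17.9 + 0.2800×67.2 + 0.1300×79.4 + 0.0600×142.9 + 0.1500×321.7 = 92.5990 per 100,000.
Ivora: 0.0500×12.6 + 0.3300×25.2 + 0.2800×49.4 + 0.1300×92.8 + 0.0600×190.4 + 0.1500×277.6 = 87.9060 per 100,000.
Ratio = 92.5990 ÷ 87.9060 = 1.05339.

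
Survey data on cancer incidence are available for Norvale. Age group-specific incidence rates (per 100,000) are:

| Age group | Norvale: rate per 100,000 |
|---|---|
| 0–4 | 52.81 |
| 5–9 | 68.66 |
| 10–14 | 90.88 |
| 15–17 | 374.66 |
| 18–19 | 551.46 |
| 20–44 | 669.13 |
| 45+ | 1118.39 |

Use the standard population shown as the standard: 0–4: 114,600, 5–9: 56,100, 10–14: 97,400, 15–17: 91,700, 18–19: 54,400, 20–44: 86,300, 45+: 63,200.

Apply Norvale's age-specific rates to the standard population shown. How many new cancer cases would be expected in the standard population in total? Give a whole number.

Expected new cancer cases = Σ (standard pop × age-specific rate ÷ 100,000)
= 114,600×52.81/100,000 + 56,100×68.66/100,000 + 97,400×90.88/100,000 + 91,700×374.66/100,000 + 54,400×551.46/100,000 + 86,300×669.13/100,000 + 63,200×1118.39/100,000
= 60.52 + 38.52 + 88.52 + 343.56 + 299.99 + 577.46 + 706.82 = 2115.39.

2115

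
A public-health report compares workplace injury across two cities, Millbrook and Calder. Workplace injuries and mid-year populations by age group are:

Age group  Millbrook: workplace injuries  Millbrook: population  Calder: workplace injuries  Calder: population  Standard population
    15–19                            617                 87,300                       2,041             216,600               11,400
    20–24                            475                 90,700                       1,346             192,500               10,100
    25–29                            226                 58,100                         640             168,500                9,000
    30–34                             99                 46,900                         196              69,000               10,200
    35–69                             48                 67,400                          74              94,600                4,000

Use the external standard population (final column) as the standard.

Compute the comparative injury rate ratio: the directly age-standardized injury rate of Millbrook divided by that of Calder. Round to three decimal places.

Age-specific rates per 10,000 for Millbrook: 70.68, 52.37, 38.90, 21.11, 7.12.
For Calder: 94.23, 69.92, 37.98, 28.41, 7.82.
Standard total = 44,700; weights = 0.2550, 0.2260, 0.2013, 0.2282, 0.0895.
Millbrook: 0.2550×70.68 + 0.2260×52.37 + 0.2013×38.90 + 0.2282×21.11 + 0.0895×7.12 = 43.1438 per 10,000.
Calder: 0.2550×94.23 + 0.2260×69.92 + 0.2013×37.98 + 0.2282×28.41 + 0.0895×7.82 = 54.6598 per 10,000.
Ratio = 43.1438 ÷ 54.6598 = 0.78932.

0.789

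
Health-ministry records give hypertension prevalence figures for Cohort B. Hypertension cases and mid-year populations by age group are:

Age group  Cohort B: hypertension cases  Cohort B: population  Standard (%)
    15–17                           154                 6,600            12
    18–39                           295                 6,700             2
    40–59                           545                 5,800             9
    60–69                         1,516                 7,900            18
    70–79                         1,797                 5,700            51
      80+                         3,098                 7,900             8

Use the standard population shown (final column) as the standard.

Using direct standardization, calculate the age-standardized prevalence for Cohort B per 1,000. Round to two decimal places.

Age-specific rates per 1,000 for Cohort B: 23.333, 44.030, 93.966, 191.899, 315.263, 392.152.
Standard weights: 0.12, 0.02, 0.09, 0.18, 0.51, 0.08.
Standardized rate: 0.1200×23.333 + 0.0200×44.030 + 0.0900×93.966 + 0.1800×191.899 + 0.5100×315.263 + 0.0800×392.152 = 238.8356 per 1,000.

238.84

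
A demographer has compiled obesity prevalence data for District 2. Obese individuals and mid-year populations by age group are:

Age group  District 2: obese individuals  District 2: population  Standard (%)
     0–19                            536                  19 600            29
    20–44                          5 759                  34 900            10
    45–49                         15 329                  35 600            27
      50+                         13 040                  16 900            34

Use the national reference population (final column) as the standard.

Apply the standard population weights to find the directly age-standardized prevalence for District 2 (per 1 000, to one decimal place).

Age-specific rates per 1 000 for District 2: 27.347, 165.014, 430.590, 771.598.
Standard weights: 0.29, 0.10, 0.27, 0.34.
Standardized rate: 0.2900×27.347 + 0.1000×165.014 + 0.2700×430.590 + 0.3400×771.598 = 403.0345 per 1 000.

403.0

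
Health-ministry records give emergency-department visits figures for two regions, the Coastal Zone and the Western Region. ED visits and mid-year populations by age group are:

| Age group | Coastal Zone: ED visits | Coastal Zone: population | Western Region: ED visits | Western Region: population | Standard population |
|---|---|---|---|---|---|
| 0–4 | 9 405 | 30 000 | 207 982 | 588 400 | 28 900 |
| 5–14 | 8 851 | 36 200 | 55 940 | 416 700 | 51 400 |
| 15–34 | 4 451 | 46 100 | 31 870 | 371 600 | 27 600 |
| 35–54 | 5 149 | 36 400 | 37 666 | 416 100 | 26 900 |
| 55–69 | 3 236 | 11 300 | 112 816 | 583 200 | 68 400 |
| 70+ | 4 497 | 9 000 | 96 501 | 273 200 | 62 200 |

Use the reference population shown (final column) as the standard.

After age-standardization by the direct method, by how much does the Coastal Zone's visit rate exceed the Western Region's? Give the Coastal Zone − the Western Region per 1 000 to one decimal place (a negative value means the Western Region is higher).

81.6

Age-specific rates per 1 000 for the Coastal Zone: 313.500, 244.503, 96.551, 141.456, 286.372, 499.667.
For the Western Region: 353.470, 134.245, 85.764, 90.522, 193.443, 353.225.
Standard total = 265 400; weights = 0.1089, 0.1937, 0.1040, 0.1014, 0.2577, 0.2344.
The Coastal Zone: 0.1089×313.500 + 0.1937×244.503 + 0.1040×96.551 + 0.1014×141.456 + 0.2577×286.372 + 0.2344×499.667 = 296.7772 per 1 000.
The Western Region: 0.1089×353.470 + 0.1937×134.245 + 0.1040×85.764 + 0.1014×90.522 + 0.2577×193.443 + 0.2344×353.225 = 215.2212 per 1 000.
Difference = 296.7772 − 215.2212 = 81.5559.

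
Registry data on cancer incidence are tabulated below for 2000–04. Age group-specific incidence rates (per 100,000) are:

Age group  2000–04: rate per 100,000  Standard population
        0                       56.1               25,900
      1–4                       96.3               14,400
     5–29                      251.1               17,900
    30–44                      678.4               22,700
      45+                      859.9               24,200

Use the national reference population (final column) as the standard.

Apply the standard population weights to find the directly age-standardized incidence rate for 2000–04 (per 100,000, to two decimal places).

414.31

Standard total = 105,100; weights = 0.2464, 0.1370, 0.1703, 0.2160, 0.2303.
Standardized rate: 0.2464×56.1 + 0.1370×96.3 + 0.1703×251.1 + 0.2160×678.4 + 0.2303×859.9 = 414.3069 per 100,000.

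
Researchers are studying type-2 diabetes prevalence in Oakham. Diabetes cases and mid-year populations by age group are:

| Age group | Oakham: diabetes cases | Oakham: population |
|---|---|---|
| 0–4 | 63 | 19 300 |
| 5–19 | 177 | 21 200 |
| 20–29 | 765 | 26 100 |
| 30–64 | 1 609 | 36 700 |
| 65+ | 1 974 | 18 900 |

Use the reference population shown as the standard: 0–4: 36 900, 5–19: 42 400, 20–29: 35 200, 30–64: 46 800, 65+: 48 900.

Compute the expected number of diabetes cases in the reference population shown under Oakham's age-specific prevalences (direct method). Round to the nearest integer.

8665

Age-specific rates per 1 000 for Oakham: 3.264, 8.349, 29.310, 43.842, 104.444.
Expected diabetes cases = Σ (standard pop × age-specific rate ÷ 1 000)
= 36 900×3.264/1 000 + 42 400×8.349/1 000 + 35 200×29.310/1 000 + 46 800×43.842/1 000 + 48 900×104.444/1 000
= 120.45 + 354.00 + 1031.72 + 2051.80 + 5107.33 = 8665.31.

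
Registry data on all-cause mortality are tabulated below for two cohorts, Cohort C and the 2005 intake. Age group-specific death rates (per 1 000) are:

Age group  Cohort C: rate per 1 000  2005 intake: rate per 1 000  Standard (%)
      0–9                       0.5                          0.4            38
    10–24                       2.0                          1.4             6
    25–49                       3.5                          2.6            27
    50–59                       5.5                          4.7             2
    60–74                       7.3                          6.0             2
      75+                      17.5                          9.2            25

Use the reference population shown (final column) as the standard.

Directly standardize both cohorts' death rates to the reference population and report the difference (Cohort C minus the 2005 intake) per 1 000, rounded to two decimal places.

2.43

Standard weights: 0.38, 0.06, 0.27, 0.02, 0.02, 0.25.
Cohort C: 0.3800×0.5 + 0.0600×2.0 + 0.2700×3.5 + 0.0200×5.5 + 0.0200×7.3 + 0.2500×17.5 = 5.8860 per 1 000.
The 2005 intake: 0.3800×0.4 + 0.0600×1.4 + 0.2700×2.6 + 0.0200×4.7 + 0.0200×6.0 + 0.2500×9.2 = 3.4520 per 1 000.
Difference = 5.8860 − 3.4520 = 2.4340.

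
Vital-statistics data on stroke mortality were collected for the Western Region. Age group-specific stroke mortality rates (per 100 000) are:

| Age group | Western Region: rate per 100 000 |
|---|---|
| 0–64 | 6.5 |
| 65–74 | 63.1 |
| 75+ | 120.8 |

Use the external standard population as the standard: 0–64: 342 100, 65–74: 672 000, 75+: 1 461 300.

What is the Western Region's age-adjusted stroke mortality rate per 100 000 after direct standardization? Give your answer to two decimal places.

89.34

Standard total = 2 475 400; weights = 0.1382, 0.2715, 0.5903.
Standardized rate: 0.1382×6.5 + 0.2715×63.1 + 0.5903×120.8 = 89.3399 per 100 000.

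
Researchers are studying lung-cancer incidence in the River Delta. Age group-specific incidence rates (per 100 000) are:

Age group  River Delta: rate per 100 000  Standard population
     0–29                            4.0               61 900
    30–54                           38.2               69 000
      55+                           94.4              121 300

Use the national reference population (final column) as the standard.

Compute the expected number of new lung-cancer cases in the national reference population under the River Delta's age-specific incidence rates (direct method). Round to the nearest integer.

Expected new lung-cancer cases = Σ (standard pop × age-specific rate ÷ 100 000)
= 61 900×4.0/100 000 + 69 000×38.2/100 000 + 121 300×94.4/100 000
= 2.48 + 26.36 + 114.51 = 143.34.

143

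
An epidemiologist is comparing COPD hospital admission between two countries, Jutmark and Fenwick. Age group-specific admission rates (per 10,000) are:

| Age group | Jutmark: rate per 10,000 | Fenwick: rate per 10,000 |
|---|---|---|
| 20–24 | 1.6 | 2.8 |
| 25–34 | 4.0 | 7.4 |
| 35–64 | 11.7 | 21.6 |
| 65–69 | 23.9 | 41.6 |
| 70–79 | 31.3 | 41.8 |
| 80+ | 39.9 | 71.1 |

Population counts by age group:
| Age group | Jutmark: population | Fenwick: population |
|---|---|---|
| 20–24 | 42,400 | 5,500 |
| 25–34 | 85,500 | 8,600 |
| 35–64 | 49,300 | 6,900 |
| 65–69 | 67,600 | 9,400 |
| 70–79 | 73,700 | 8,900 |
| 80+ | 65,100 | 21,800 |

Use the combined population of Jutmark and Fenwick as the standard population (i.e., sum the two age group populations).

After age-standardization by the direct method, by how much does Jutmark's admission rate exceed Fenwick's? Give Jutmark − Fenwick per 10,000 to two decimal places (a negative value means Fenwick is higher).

-13.21

Combined standard total = 444,700; weights = 0.1077, 0.2116, 0.1264, 0.1732, 0.1857, 0.1954.
Jutmark: 0.1077×1.6 + 0.2116×4.0 + 0.1264×11.7 + 0.1732×23.9 + 0.1857×31.3 + 0.1954×39.9 = 20.2464 per 10,000.
Fenwick: 0.1077×2.8 + 0.2116×7.4 + 0.1264×21.6 + 0.1732×41.6 + 0.1857×41.8 + 0.1954×71.1 = 33.4582 per 10,000.
Difference = 20.2464 − 33.4582 = -13.2118.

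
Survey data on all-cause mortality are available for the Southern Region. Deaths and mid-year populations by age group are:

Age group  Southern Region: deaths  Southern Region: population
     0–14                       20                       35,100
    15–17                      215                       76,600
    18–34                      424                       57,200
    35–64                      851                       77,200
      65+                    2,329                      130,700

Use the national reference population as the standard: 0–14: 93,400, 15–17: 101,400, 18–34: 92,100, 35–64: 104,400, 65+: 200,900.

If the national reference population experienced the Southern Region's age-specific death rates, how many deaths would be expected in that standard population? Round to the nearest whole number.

Age-specific rates per 100,000 for the Southern Region: 56.98, 280.68, 741.26, 1102.33, 1781.94.
Expected deaths = Σ (standard pop × age-specific rate ÷ 100,000)
= 93,400×56.98/100,000 + 101,400×280.68/100,000 + 92,100×741.26/100,000 + 104,400×1102.33/100,000 + 200,900×1781.94/100,000
= 53.22 + 284.61 + 682.70 + 1150.83 + 3579.92 = 5751.29.

5751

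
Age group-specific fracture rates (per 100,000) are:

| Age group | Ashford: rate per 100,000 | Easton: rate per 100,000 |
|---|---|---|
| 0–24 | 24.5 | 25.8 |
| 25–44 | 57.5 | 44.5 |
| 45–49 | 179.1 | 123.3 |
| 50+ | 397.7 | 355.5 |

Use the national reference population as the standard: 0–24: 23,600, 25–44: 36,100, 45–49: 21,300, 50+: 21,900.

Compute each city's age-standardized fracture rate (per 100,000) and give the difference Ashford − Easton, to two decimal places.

24.79

Standard total = 102,900; weights = 0.2293, 0.3508, 0.2070, 0.2128.
Ashford: 0.2293×24.5 + 0.3508×57.5 + 0.2070×179.1 + 0.2128×397.7 = 147.5064 per 100,000.
Easton: 0.2293×25.8 + 0.3508×44.5 + 0.2070×123.3 + 0.2128×355.5 = 122.7121 per 100,000.
Difference = 147.5064 − 122.7121 = 24.7944.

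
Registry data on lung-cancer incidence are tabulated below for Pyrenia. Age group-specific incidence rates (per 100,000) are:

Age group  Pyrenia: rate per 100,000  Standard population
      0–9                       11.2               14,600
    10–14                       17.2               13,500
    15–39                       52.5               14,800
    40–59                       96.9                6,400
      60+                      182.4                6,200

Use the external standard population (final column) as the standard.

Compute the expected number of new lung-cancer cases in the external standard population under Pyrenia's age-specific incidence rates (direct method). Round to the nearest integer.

Expected new lung-cancer cases = Σ (standard pop × age-specific rate ÷ 100,000)
= 14,600×11.2/100,000 + 13,500×17.2/100,000 + 14,800×52.5/100,000 + 6,400×96.9/100,000 + 6,200×182.4/100,000
= 1.64 + 2.32 + 7.77 + 6.20 + 11.31 = 29.24.

29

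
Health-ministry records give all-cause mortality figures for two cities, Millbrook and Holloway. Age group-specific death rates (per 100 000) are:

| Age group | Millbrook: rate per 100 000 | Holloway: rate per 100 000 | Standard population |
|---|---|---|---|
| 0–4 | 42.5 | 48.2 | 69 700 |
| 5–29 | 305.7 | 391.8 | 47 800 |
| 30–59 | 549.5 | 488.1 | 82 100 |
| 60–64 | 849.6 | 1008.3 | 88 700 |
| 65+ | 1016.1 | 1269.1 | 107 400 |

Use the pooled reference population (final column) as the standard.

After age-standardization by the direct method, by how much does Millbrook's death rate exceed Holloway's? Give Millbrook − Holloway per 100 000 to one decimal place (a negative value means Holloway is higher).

Standard total = 395 700; weights = 0.1761, 0.1208, 0.2075, 0.2242, 0.2714.
Millbrook: 0.1761×42.5 + 0.1208×305.7 + 0.2075×549.5 + 0.2242×849.6 + 0.2714×1016.1 = 624.6584 per 100 000.
Holloway: 0.1761×48.2 + 0.1208×391.8 + 0.2075×488.1 + 0.2242×1008.3 + 0.2714×1269.1 = 727.5667 per 100 000.
Difference = 624.6584 − 727.5667 = -102.9083.

-102.9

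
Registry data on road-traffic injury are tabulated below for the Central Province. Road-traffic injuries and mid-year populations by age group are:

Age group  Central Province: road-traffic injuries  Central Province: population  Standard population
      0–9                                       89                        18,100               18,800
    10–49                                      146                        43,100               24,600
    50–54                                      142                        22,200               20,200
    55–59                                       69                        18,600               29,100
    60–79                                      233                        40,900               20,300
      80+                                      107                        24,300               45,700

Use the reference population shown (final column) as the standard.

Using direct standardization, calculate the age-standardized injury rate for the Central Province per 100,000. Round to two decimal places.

Age-specific rates per 100,000 for the Central Province: 491.71, 338.75, 639.64, 370.97, 569.68, 440.33.
Standard total = 158,700; weights = 0.1185, 0.1550, 0.1273, 0.1834, 0.1279, 0.2880.
Standardized rate: 0.1185×491.71 + 0.1550×338.75 + 0.1273×639.64 + 0.1834×370.97 + 0.1279×569.68 + 0.2880×440.33 = 459.8667 per 100,000.

459.87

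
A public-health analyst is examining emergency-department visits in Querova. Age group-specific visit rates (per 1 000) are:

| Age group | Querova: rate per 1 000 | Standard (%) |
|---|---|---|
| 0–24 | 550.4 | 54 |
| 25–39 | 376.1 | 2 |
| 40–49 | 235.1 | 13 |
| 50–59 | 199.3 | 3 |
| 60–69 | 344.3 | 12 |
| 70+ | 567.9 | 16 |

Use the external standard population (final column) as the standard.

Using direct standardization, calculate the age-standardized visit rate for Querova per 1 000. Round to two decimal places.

473.46

Standard weights: 0.54, 0.02, 0.13, 0.03, 0.12, 0.16.
Standardized rate: 0.5400×550.4 + 0.0200×376.1 + 0.1300×235.1 + 0.0300×199.3 + 0.1200×344.3 + 0.1600×567.9 = 473.4600 per 1 000.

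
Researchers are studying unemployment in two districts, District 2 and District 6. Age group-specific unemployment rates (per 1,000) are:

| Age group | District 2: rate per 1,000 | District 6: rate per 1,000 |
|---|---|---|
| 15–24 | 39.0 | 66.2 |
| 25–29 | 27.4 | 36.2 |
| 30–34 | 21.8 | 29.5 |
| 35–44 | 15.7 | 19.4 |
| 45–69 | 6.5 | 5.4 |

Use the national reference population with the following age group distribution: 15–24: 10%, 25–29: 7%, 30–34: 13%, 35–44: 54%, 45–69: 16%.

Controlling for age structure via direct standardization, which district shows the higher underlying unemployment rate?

Standard weights: 0.10, 0.07, 0.13, 0.54, 0.16.
District 2: 0.1000×39.0 + 0.0700×27.4 + 0.1300×21.8 + 0.5400×15.7 + 0.1600×6.5 = 18.1700 per 1,000.
District 6: 0.1000×66.2 + 0.0700×36.2 + 0.1300×29.5 + 0.5400×19.4 + 0.1600×5.4 = 24.3290 per 1,000.

District 6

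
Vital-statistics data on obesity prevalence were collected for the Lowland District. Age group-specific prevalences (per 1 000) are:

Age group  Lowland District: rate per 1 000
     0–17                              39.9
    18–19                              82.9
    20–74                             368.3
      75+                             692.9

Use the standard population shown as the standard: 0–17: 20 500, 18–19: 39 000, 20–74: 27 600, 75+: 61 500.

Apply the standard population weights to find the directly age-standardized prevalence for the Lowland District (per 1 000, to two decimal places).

Standard total = 148 600; weights = 0.1380, 0.2624, 0.1857, 0.4139.
Standardized rate: 0.1380×39.9 + 0.2624×82.9 + 0.1857×368.3 + 0.4139×692.9 = 382.4326 per 1 000.

382.43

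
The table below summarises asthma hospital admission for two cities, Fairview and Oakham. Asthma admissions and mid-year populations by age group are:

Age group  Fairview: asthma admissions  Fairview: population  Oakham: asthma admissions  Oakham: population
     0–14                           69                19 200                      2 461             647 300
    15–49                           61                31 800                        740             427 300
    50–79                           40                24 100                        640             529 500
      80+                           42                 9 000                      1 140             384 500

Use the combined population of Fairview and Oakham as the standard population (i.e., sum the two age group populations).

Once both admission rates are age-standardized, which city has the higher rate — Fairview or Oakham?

Age-specific rates per 10 000 for Fairview: 35.94, 19.18, 16.60, 46.67.
For Oakham: 38.02, 17.32, 12.09, 29.65.
Combined standard total = 2 072 700; weights = 0.3216, 0.2215, 0.2671, 0.1898.
Fairview: 0.3216×35.94 + 0.2215×19.18 + 0.2671×16.60 + 0.1898×46.67 = 29.0976 per 10 000.
Oakham: 0.3216×38.02 + 0.2215×17.32 + 0.2671×12.09 + 0.1898×29.65 = 24.9186 per 10 000.

Fairview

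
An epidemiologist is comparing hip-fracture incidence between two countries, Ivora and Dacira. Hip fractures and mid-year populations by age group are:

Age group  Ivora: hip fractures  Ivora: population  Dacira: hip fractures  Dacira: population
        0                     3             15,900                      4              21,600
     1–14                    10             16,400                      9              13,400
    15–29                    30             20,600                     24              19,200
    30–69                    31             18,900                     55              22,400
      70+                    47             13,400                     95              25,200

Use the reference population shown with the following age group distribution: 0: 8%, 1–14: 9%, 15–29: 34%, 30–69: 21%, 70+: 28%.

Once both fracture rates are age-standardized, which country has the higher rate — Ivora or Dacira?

Age-specific rates per 100,000 for Ivora: 18.87, 60.98, 145.63, 164.02, 350.75.
For Dacira: 18.52, 67.16, 125.00, 245.54, 376.98.
Standard weights: 0.08, 0.09, 0.34, 0.21, 0.28.
Ivora: 0.0800×18.87 + 0.0900×60.98 + 0.3400×145.63 + 0.2100×164.02 + 0.2800×350.75 = 189.1652 per 100,000.
Dacira: 0.0800×18.52 + 0.0900×67.16 + 0.3400×125.00 + 0.2100×245.54 + 0.2800×376.98 = 207.1443 per 100,000.

Dacira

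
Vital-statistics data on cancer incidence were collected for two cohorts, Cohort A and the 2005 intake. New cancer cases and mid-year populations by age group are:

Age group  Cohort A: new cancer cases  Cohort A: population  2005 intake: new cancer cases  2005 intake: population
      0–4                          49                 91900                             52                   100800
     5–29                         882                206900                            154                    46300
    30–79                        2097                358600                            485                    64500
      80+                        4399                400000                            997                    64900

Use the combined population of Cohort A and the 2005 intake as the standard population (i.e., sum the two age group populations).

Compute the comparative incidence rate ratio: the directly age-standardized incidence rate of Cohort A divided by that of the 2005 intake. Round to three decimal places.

0.778

Age-specific rates per 100000 for Cohort A: 53.32, 426.29, 584.77, 1099.75.
For the 2005 intake: 51.59, 332.61, 751.94, 1536.21.
Combined standard total = 1333900; weights = 0.1445, 0.1898, 0.3172, 0.3485.
Cohort A: 0.1445×53.32 + 0.1898×426.29 + 0.3172×584.77 + 0.3485×1099.75 = 657.3983 per 100000.
The 2005 intake: 0.1445×51.59 + 0.1898×332.61 + 0.3172×751.94 + 0.3485×1536.21 = 844.5066 per 100000.
Ratio = 657.3983 ÷ 844.5066 = 0.77844.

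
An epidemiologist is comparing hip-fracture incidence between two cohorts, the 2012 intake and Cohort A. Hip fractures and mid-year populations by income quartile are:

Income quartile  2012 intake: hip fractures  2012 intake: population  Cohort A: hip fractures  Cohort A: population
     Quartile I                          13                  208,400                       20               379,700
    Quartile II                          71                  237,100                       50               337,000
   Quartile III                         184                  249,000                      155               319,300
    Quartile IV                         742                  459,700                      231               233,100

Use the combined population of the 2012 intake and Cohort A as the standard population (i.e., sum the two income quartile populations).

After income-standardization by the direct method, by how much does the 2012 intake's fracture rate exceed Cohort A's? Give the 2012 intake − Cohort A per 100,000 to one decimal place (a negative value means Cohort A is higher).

Income-specific rates per 100,000 for the 2012 intake: 6.24, 29.95, 73.90, 161.41.
For Cohort A: 5.27, 14.84, 48.54, 99.10.
Combined standard total = 2,423,300; weights = 0.2427, 0.2369, 0.2345, 0.2859.
The 2012 intake: 0.2427×6.24 + 0.2369×29.95 + 0.2345×73.90 + 0.2859×161.41 = 72.0833 per 100,000.
Cohort A: 0.2427×5.27 + 0.2369×14.84 + 0.2345×48.54 + 0.2859×99.10 = 44.5090 per 100,000.
Difference = 72.0833 − 44.5090 = 27.5743.

27.6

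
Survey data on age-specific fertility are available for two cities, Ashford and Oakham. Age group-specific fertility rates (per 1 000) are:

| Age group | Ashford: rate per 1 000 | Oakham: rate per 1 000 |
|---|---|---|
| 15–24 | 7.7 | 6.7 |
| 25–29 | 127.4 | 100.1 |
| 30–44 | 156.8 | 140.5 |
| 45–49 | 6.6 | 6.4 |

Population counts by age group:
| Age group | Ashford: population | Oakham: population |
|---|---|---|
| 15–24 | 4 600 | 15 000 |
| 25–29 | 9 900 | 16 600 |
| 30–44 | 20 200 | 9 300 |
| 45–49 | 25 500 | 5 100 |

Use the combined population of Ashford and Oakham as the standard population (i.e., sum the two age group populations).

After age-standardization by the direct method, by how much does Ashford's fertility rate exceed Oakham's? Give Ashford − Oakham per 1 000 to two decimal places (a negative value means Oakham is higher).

11.58

Combined standard total = 106 200; weights = 0.1846, 0.2495, 0.2778, 0.2881.
Ashford: 0.1846×7.7 + 0.2495×127.4 + 0.2778×156.8 + 0.2881×6.6 = 78.6684 per 1 000.
Oakham: 0.1846×6.7 + 0.2495×100.1 + 0.2778×140.5 + 0.2881×6.4 = 67.0863 per 1 000.
Difference = 78.6684 − 67.0863 = 11.5821.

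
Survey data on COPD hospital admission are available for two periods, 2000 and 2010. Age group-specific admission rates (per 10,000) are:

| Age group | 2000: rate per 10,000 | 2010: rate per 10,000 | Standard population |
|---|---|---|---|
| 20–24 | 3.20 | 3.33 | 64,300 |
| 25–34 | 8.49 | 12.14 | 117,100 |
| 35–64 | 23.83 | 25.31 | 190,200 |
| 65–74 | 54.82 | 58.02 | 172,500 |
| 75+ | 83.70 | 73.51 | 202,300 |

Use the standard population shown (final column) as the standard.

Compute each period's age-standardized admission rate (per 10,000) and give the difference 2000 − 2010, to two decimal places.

1.06

Standard total = 746,400; weights = 0.0861, 0.1569, 0.2548, 0.2311, 0.2710.
2000: 0.0861×3.20 + 0.1569×8.49 + 0.2548×23.83 + 0.2311×54.82 + 0.2710×83.70 = 43.0351 per 10,000.
2010: 0.0861×3.33 + 0.1569×12.14 + 0.2548×25.31 + 0.2311×58.02 + 0.2710×73.51 = 41.9737 per 10,000.
Difference = 43.0351 − 41.9737 = 1.0613.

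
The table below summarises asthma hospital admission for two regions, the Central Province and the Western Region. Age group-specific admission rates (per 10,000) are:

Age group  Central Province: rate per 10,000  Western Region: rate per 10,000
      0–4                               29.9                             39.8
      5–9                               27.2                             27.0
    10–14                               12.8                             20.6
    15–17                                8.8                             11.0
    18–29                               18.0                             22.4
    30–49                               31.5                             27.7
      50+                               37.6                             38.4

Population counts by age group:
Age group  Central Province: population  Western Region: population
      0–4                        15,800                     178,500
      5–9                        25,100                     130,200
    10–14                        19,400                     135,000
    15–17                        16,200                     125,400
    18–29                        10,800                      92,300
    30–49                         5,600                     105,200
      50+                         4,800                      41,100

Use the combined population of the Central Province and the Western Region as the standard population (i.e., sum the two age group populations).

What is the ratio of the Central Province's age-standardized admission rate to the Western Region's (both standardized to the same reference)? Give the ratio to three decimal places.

0.854

Combined standard total = 905,400; weights = 0.2146, 0.1715, 0.1705, 0.1564, 0.1139, 0.1224, 0.0507.
The Central Province: 0.2146×29.9 + 0.1715×27.2 + 0.1705×12.8 + 0.1564×8.8 + 0.1139×18.0 + 0.1224×31.5 + 0.0507×37.6 = 22.4519 per 10,000.
The Western Region: 0.2146×39.8 + 0.1715×27.0 + 0.1705×20.6 + 0.1564×11.0 + 0.1139×22.4 + 0.1224×27.7 + 0.0507×38.4 = 26.2930 per 10,000.
Ratio = 22.4519 ÷ 26.2930 = 0.85391.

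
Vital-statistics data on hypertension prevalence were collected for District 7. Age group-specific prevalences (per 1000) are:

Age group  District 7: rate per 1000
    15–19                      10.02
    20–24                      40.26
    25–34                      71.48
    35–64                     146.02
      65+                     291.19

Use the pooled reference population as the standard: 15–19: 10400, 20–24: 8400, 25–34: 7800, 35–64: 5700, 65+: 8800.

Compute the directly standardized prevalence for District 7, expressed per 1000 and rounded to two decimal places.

Standard total = 41100; weights = 0.2530, 0.2044, 0.1898, 0.1387, 0.2141.
Standardized rate: 0.2530×10.02 + 0.2044×40.26 + 0.1898×71.48 + 0.1387×146.02 + 0.2141×291.19 = 106.9275 per 1000.

106.93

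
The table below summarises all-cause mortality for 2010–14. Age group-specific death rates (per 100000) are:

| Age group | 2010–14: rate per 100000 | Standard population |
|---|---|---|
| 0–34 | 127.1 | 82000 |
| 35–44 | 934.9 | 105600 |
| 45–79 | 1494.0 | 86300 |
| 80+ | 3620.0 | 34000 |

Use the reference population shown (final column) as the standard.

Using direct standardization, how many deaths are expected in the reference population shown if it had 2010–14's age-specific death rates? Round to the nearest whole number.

3612

Expected deaths = Σ (standard pop × age-specific rate ÷ 100000)
= 82000×127.1/100000 + 105600×934.9/100000 + 86300×1494.0/100000 + 34000×3620.0/100000
= 104.22 + 987.25 + 1289.32 + 1230.80 = 3611.60.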